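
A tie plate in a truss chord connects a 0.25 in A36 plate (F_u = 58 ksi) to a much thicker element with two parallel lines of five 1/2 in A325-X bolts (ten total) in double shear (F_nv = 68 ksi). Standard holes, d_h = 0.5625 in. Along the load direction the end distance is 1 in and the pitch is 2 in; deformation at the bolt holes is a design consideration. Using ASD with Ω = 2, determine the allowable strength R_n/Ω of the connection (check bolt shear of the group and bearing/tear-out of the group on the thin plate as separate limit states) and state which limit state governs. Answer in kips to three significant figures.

Bolt shear: A_b = π·0.5²/4 = 0.1963 in²; R_n = 68 × 0.1963 × 10 × 2 = 267 kips → 267 / 2 = 134 kips.
Bearing (1.2 l_c t F_u ≤ 2.4 d t F_u): upper limit = 2.4·0.5·0.25·58 = 17.4 kips.
  Edge l_c = 1 − 0.5625/2 = 0.7188 → r_n = 12.51 kips; interior l_c = 2 − 0.5625 = 1.438 → r_n = 17.4 kips.
  R_n,bearing = 2·12.51 + 8·17.4 = 164.2 kips → 164.2 / 2 = 82.1 kips.
Bearing governs: 82.1 kips.

82.1 kips (bearing governs)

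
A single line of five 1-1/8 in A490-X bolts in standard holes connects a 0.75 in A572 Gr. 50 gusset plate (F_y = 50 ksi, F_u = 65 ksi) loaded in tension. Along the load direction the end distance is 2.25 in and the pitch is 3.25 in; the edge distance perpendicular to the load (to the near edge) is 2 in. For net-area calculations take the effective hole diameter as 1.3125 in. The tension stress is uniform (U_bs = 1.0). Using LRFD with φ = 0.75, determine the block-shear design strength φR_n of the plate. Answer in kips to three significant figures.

Shear plane L_v = 2.25 + 4·3.25 = 15.25 in; A_gv = 15.25 × 0.75 = 11.44 in².
A_nv = (15.25 − 4.5·1.3125) × 0.75 = 7.008 in².
A_nt = (2 − 0.5·1.3125) × 0.75 = 1.008 in².
0.6 F_u A_nv = 273.3 kips; 0.6 F_y A_gv = 343.1 kips → shear rupture governs the shear term.
R_n = 273.3 + 1.0 × 65 × 1.008 = 338.8 kips.
Design strength φR_n = 0.75 × 338.8 = 254 kips.

254 kips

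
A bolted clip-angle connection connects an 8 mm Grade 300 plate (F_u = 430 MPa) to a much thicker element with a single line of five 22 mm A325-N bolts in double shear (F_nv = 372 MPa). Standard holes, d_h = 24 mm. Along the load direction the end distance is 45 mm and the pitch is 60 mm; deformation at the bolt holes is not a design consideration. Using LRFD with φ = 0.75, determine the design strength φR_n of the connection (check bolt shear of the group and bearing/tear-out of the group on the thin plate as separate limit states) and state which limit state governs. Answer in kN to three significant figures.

Bolt shear: A_b = π·22²/4 = 380.1 mm²; R_n = 372 × 380.1 × 5 × 2 / 1000 = 1414 kN → 0.75 × 1414 = 1060 kN.
Bearing (1.5 l_c t F_u ≤ 3.0 d t F_u): upper limit = 3.0·22·8·430 / 1000 = 227 kN.
  Edge l_c = 45 − 24/2 = 33 → r_n = 170.3 kN; interior l_c = 60 − 24 = 36 → r_n = 185.8 kN.
  R_n,bearing = 1·170.3 + 4·185.8 = 913.3 kN → 0.75 × 913.3 = 685 kN.
Bearing governs: 685 kN.

685 kN (bearing governs)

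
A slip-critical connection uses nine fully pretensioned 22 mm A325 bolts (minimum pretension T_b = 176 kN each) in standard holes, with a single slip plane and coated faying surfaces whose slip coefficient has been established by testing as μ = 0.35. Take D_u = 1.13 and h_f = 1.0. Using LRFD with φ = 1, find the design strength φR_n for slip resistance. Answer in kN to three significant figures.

626 kN

R_n = μ · D_u · h_f · T_b · n_s · n_b = 0.35 × 1.13 × 1.0 × 176 × 1 × 9 = 626.5 kN.
Design strength φR_n = 1 × 626.5 = 626 kN.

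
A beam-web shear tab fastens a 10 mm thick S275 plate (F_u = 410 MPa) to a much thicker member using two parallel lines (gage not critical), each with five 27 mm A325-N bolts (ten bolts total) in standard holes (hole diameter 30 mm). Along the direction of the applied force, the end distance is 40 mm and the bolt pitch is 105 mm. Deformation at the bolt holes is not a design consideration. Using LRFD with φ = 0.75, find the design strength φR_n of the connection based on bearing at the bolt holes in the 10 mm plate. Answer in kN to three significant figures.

Per bolt r_n = 1.5 l_c t F_u ≤ 3.0 d t F_u; upper limit = 3.0 × 27 × 10 × 410 / 1000 = 332.1 kN.
Edge bolt: l_c = 40 − 30/2 = 25 mm → 1.5 × 25 × 10 × 410 / 1000 = 153.8 → r_n = 153.8 kN.
Interior bolts: l_c = 105 − 30 = 75 mm → 1.5 × 75 × 10 × 410 / 1000 = 461.2 → r_n = 332.1 kN.
R_n = 2 × 153.8 + 8 × 332.1 = 2964 kN.
Design strength φR_n = 0.75 × 2964 = 2220 kN.

2220 kN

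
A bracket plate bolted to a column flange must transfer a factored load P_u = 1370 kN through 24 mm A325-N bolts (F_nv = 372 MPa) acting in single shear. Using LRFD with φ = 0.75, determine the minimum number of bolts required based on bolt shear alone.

A_b = π·24²/4 = 452.4 mm².
Per-bolt design strength φR_n = 0.75 × 372 × 452.4 × 1 / 1000 = 126.2 kN.
n ≥ 1370 / 126.2 = 10.85 → use 11 bolts.

11 bolts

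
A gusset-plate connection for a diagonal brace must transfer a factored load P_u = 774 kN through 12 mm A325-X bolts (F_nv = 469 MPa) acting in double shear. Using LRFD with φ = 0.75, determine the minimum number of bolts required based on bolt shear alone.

10 bolts

A_b = π·12²/4 = 113.1 mm².
Per-bolt design strength φR_n = 0.75 × 469 × 113.1 × 2 / 1000 = 79.56 kN.
n ≥ 774 / 79.56 = 9.728 → use 10 bolts.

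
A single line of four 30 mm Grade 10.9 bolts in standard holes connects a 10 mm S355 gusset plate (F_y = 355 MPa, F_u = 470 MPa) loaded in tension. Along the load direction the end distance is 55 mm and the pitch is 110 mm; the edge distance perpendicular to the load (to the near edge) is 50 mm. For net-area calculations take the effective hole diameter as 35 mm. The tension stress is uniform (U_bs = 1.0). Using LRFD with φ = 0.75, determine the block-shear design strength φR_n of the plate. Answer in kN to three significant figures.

Shear plane L_v = 55 + 3·110 = 385 mm; A_gv = 385 × 10 = 3850 mm².
A_nv = (385 − 3.5·35) × 10 = 2625 mm².
A_nt = (50 − 0.5·35) × 10 = 325 mm².
0.6 F_u A_nv = 740.2 kN; 0.6 F_y A_gv = 820.1 kN → shear rupture governs the shear term.
R_n = 740.2 + 1.0 × 470 × 325 / 1000 = 893 kN.
Design strength φR_n = 0.75 × 893 = 670 kN.

670 kN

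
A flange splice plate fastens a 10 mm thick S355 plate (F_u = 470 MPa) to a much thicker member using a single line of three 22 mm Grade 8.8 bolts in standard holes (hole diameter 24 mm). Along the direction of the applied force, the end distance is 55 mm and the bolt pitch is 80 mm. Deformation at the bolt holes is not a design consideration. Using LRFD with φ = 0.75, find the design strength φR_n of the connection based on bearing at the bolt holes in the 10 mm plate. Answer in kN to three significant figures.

693 kN

Per bolt r_n = 1.5 l_c t F_u ≤ 3.0 d t F_u; upper limit = 3.0 × 22 × 10 × 470 / 1000 = 310.2 kN.
Edge bolt: l_c = 55 − 24/2 = 43 mm → 1.5 × 43 × 10 × 470 / 1000 = 303.2 → r_n = 303.2 kN.
Interior bolts: l_c = 80 − 24 = 56 mm → 1.5 × 56 × 10 × 470 / 1000 = 394.8 → r_n = 310.2 kN.
R_n = 1 × 303.2 + 2 × 310.2 = 923.5 kN.
Design strength φR_n = 0.75 × 923.5 = 693 kN.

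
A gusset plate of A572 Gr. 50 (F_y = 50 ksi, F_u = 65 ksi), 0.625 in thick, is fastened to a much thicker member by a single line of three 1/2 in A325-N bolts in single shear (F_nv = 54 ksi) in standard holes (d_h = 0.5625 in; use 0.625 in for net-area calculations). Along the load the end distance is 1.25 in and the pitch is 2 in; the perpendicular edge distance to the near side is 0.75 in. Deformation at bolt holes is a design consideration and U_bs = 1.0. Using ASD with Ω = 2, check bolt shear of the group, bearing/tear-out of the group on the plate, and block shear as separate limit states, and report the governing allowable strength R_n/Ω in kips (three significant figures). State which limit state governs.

15.9 kips (bolt shear governs)

Bolt shear: A_b = π·0.5²/4 = 0.1963 in²; R_n = 54 × 0.1963 × 3 × 1 = 31.81 kips → 31.81 / 2 = 15.9 kips.
Bearing: edge l_c = 0.9688, r_n = 47.23 kips; interior l_c = 1.438, r_n = 48.75 kips; R_n = 47.23 + 2·48.75 = 144.7 kips → 72.4 kips.
Block shear: A_gv = 3.281, A_nv = 2.305, A_nt = 0.2734 in²; R_n = min(0.6F_uA_nv, 0.6F_yA_gv) + U_bs·F_u·A_nt = 107.7 kips → 53.8 kips.
Bolt shear governs: 15.9 kips.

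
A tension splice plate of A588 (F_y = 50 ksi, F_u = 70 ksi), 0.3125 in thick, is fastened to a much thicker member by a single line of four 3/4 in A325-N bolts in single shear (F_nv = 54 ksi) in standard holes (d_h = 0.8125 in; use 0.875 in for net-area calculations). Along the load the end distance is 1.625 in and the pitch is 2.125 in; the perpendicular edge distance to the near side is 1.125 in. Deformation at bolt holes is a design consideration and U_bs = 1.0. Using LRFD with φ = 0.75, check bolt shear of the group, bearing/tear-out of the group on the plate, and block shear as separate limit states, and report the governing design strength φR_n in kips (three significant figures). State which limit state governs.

Bolt shear: A_b = π·0.75²/4 = 0.4418 in²; R_n = 54 × 0.4418 × 4 × 1 = 95.43 kips → 0.75 × 95.43 = 71.6 kips.
Bearing: edge l_c = 1.219, r_n = 31.99 kips; interior l_c = 1.312, r_n = 34.45 kips; R_n = 31.99 + 3·34.45 = 135.4 kips → 102 kips.
Block shear: A_gv = 2.5, A_nv = 1.543, A_nt = 0.2148 in²; R_n = min(0.6F_uA_nv, 0.6F_yA_gv) + U_bs·F_u·A_nt = 79.84 kips → 59.9 kips.
Block shear governs: 59.9 kips.

59.9 kips (block shear governs)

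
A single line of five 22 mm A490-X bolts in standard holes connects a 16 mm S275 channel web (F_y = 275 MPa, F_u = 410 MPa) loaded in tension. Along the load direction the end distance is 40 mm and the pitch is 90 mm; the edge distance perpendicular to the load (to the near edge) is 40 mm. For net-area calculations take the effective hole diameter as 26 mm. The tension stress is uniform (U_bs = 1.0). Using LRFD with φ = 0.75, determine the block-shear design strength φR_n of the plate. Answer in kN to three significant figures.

925 kN

Shear plane L_v = 40 + 4·90 = 400 mm; A_gv = 400 × 16 = 6400 mm².
A_nv = (400 − 4.5·26) × 16 = 4528 mm².
A_nt = (40 − 0.5·26) × 16 = 432 mm².
0.6 F_u A_nv = 1114 kN; 0.6 F_y A_gv = 1056 kN → shear yielding governs the shear term.
R_n = 1056 + 1.0 × 410 × 432 / 1000 = 1233 kN.
Design strength φR_n = 0.75 × 1233 = 925 kN.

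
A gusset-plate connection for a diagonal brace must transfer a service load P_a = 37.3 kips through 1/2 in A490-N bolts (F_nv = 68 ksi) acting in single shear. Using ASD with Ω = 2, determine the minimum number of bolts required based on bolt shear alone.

6 bolts

A_b = π·0.5²/4 = 0.1963 in².
Per-bolt allowable strength R_n/Ω = 68 × 0.1963 × 1 / 2 = 6.676 kips.
n ≥ 37.3 / 6.676 = 5.587 → use 6 bolts.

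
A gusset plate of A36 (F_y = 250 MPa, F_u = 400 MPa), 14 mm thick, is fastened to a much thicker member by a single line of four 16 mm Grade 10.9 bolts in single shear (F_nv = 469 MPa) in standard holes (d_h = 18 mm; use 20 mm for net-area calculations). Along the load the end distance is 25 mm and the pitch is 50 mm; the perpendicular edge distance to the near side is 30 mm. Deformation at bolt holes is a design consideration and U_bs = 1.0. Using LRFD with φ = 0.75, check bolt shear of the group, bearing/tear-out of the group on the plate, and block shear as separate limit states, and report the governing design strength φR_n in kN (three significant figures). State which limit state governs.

283 kN (bolt shear governs)

Bolt shear: A_b = π·16²/4 = 201.1 mm²; R_n = 469 × 201.1 × 4 × 1 / 1000 = 377.2 kN → 0.75 × 377.2 = 283 kN.
Bearing: edge l_c = 16, r_n = 107.5 kN; interior l_c = 32, r_n = 215 kN; R_n = 107.5 + 3·215 = 752.6 kN → 564 kN.
Block shear: A_gv = 2450, A_nv = 1470, A_nt = 280 mm²; R_n = min(0.6F_uA_nv, 0.6F_yA_gv) + U_bs·F_u·A_nt = 464.8 kN → 349 kN.
Bolt shear governs: 283 kN.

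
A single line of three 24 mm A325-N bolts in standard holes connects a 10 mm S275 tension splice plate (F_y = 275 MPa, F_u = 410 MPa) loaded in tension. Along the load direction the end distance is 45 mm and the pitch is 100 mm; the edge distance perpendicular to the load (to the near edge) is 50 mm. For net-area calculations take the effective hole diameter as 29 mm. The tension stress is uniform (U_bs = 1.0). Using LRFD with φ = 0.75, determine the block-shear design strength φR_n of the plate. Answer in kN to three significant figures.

Shear plane L_v = 45 + 2·100 = 245 mm; A_gv = 245 × 10 = 2450 mm².
A_nv = (245 − 2.5·29) × 10 = 1725 mm².
A_nt = (50 − 0.5·29) × 10 = 355 mm².
0.6 F_u A_nv = 424.4 kN; 0.6 F_y A_gv = 404.2 kN → shear yielding governs the shear term.
R_n = 404.2 + 1.0 × 410 × 355 / 1000 = 549.8 kN.
Design strength φR_n = 0.75 × 549.8 = 412 kN.

412 kN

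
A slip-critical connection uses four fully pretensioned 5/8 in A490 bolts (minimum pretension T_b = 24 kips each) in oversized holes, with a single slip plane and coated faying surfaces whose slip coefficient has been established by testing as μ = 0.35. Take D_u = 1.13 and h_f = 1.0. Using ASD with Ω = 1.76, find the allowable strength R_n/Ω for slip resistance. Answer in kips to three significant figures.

21.6 kips

R_n = μ · D_u · h_f · T_b · n_s · n_b = 0.35 × 1.13 × 1.0 × 24 × 1 × 4 = 37.97 kips.
Allowable strength R_n/Ω = 37.97 / 1.76 = 21.6 kips.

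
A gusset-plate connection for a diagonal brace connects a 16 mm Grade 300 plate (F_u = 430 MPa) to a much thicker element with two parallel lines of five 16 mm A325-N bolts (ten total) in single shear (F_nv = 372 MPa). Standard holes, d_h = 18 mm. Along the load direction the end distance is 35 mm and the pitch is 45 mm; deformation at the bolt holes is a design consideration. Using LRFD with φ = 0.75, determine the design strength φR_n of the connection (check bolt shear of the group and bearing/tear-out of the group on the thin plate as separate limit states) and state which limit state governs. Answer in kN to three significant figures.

561 kN (bolt shear governs)

Bolt shear: A_b = π·16²/4 = 201.1 mm²; R_n = 372 × 201.1 × 10 × 1 / 1000 = 748 kN → 0.75 × 748 = 561 kN.
Bearing (1.2 l_c t F_u ≤ 2.4 d t F_u): upper limit = 2.4·16·16·430 / 1000 = 264.2 kN.
  Edge l_c = 35 − 18/2 = 26 → r_n = 214.7 kN; interior l_c = 45 − 18 = 27 → r_n = 222.9 kN.
  R_n,bearing = 2·214.7 + 8·222.9 = 2213 kN → 0.75 × 2213 = 1660 kN.
Bolt shear governs: 561 kN.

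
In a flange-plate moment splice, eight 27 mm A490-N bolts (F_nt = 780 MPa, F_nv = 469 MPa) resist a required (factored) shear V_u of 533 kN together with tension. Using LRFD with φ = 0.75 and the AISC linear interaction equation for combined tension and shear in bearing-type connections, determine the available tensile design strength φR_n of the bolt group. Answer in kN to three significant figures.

2600 kN

A_b = π·27²/4 = 572.6 mm²; f_rv = 533 × 1000 / (8 × 572.6) = 116.4 MPa.
F'_nt = 1.3 F_nt − (F_nt / φF_nv) f_rv = 1.3·780 − (780/(0.75·469))·116.4 = 756 MPa, capped at F_nt → F'_nt = 756 MPa.
R_n = F'_nt · A_b · n = 756 × 572.6 × 8 / 1000 = 3463 kN.
Design strength φR_n = 0.75 × 3463 = 2600 kN.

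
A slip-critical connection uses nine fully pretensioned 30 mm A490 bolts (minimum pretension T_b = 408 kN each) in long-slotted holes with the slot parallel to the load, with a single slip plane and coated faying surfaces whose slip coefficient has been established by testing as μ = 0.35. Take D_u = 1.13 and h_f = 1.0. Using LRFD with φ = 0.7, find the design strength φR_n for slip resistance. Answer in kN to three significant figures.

1020 kN

R_n = μ · D_u · h_f · T_b · n_s · n_b = 0.35 × 1.13 × 1.0 × 408 × 1 × 9 = 1452 kN.
Design strength φR_n = 0.7 × 1452 = 1020 kN.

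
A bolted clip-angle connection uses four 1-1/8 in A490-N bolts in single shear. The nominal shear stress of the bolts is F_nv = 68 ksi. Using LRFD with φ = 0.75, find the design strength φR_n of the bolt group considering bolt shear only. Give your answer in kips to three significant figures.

203 kips

A_b = π × 1.125² / 4 = 0.994 in².
R_n = F_nv · A_b · n · n_s = 68 × 0.994 × 4 × 1 = 270.4 kips.
Design strength φR_n = 0.75 × 270.4 = 203 kips.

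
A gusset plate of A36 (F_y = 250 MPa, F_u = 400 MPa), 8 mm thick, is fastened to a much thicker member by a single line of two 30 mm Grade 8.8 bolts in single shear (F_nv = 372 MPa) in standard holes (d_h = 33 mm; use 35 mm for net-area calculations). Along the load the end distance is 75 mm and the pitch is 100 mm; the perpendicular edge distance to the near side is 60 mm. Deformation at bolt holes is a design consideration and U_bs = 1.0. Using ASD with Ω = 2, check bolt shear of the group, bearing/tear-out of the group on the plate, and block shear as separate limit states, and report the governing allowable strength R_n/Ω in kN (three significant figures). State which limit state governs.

173 kN (block shear governs)

Bolt shear: A_b = π·30²/4 = 706.9 mm²; R_n = 372 × 706.9 × 2 × 1 / 1000 = 525.9 kN → 525.9 / 2 = 263 kN.
Bearing: edge l_c = 58.5, r_n = 224.6 kN; interior l_c = 67, r_n = 230.4 kN; R_n = 224.6 + 1·230.4 = 455 kN → 228 kN.
Block shear: A_gv = 1400, A_nv = 980, A_nt = 340 mm²; R_n = min(0.6F_uA_nv, 0.6F_yA_gv) + U_bs·F_u·A_nt = 346 kN → 173 kN.
Block shear governs: 173 kN.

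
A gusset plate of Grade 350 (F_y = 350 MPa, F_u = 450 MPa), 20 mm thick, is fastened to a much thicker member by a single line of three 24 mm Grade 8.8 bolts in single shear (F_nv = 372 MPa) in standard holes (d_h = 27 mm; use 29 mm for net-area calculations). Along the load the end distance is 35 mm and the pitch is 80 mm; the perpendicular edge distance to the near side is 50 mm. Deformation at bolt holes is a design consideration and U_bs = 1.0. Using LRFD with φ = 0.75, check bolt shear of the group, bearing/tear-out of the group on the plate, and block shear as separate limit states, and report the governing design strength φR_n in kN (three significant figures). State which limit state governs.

Bolt shear: A_b = π·24²/4 = 452.4 mm²; R_n = 372 × 452.4 × 3 × 1 / 1000 = 504.9 kN → 0.75 × 504.9 = 379 kN.
Bearing: edge l_c = 21.5, r_n = 232.2 kN; interior l_c = 53, r_n = 518.4 kN; R_n = 232.2 + 2·518.4 = 1269 kN → 952 kN.
Block shear: A_gv = 3900, A_nv = 2450, A_nt = 710 mm²; R_n = min(0.6F_uA_nv, 0.6F_yA_gv) + U_bs·F_u·A_nt = 981 kN → 736 kN.
Bolt shear governs: 379 kN.

379 kN (bolt shear governs)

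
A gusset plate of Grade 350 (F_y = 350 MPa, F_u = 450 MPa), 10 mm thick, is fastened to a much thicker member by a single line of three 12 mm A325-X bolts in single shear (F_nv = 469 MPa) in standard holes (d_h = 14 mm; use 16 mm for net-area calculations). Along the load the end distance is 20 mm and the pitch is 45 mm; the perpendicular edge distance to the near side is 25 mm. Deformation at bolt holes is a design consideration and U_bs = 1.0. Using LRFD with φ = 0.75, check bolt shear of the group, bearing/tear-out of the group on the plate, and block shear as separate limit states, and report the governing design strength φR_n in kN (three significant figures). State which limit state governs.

119 kN (bolt shear governs)

Bolt shear: A_b = π·12²/4 = 113.1 mm²; R_n = 469 × 113.1 × 3 × 1 / 1000 = 159.1 kN → 0.75 × 159.1 = 119 kN.
Bearing: edge l_c = 13, r_n = 70.2 kN; interior l_c = 31, r_n = 129.6 kN; R_n = 70.2 + 2·129.6 = 329.4 kN → 247 kN.
Block shear: A_gv = 1100, A_nv = 700, A_nt = 170 mm²; R_n = min(0.6F_uA_nv, 0.6F_yA_gv) + U_bs·F_u·A_nt = 265.5 kN → 199 kN.
Bolt shear governs: 119 kN.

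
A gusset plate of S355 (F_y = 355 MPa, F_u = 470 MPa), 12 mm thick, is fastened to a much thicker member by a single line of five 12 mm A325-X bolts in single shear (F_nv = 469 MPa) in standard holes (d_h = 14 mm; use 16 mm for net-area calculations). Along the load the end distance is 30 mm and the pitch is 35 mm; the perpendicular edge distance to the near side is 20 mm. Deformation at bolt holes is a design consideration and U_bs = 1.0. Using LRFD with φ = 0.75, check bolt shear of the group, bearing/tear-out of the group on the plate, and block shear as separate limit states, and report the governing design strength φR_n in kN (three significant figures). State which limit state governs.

199 kN (bolt shear governs)

Bolt shear: A_b = π·12²/4 = 113.1 mm²; R_n = 469 × 113.1 × 5 × 1 / 1000 = 265.2 kN → 0.75 × 265.2 = 199 kN.
Bearing: edge l_c = 23, r_n = 155.7 kN; interior l_c = 21, r_n = 142.1 kN; R_n = 155.7 + 4·142.1 = 724.2 kN → 543 kN.
Block shear: A_gv = 2040, A_nv = 1176, A_nt = 144 mm²; R_n = min(0.6F_uA_nv, 0.6F_yA_gv) + U_bs·F_u·A_nt = 399.3 kN → 299 kN.
Bolt shear governs: 199 kN.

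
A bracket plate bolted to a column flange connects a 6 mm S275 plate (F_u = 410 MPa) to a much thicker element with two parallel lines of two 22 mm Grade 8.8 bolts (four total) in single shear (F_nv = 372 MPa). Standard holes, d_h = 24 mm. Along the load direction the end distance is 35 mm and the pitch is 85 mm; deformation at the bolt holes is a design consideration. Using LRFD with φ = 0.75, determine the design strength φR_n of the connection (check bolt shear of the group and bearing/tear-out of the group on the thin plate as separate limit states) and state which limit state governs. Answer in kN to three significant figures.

Bolt shear: A_b = π·22²/4 = 380.1 mm²; R_n = 372 × 380.1 × 4 × 1 / 1000 = 565.6 kN → 0.75 × 565.6 = 424 kN.
Bearing (1.2 l_c t F_u ≤ 2.4 d t F_u): upper limit = 2.4·22·6·410 / 1000 = 129.9 kN.
  Edge l_c = 35 − 24/2 = 23 → r_n = 67.9 kN; interior l_c = 85 − 24 = 61 → r_n = 129.9 kN.
  R_n,bearing = 2·67.9 + 2·129.9 = 395.6 kN → 0.75 × 395.6 = 297 kN.
Bearing governs: 297 kN.

297 kN (bearing governs)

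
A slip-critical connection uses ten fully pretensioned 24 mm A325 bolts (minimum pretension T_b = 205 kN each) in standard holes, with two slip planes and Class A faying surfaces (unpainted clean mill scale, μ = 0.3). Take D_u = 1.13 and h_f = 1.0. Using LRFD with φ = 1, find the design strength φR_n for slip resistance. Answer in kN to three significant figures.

R_n = μ · D_u · h_f · T_b · n_s · n_b = 0.3 × 1.13 × 1.0 × 205 × 2 × 10 = 1390 kN.
Design strength φR_n = 1 × 1390 = 1390 kN.

1390 kN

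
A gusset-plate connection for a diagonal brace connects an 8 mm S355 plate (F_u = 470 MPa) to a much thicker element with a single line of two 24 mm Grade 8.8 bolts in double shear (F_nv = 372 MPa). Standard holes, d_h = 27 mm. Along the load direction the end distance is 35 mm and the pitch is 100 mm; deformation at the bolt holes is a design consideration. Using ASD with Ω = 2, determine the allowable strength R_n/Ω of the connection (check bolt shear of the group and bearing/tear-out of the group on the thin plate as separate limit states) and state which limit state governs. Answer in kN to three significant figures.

157 kN (bearing governs)

Bolt shear: A_b = π·24²/4 = 452.4 mm²; R_n = 372 × 452.4 × 2 × 2 / 1000 = 673.2 kN → 673.2 / 2 = 337 kN.
Bearing (1.2 l_c t F_u ≤ 2.4 d t F_u): upper limit = 2.4·24·8·470 / 1000 = 216.6 kN.
  Edge l_c = 35 − 27/2 = 21.5 → r_n = 97.01 kN; interior l_c = 100 − 27 = 73 → r_n = 216.6 kN.
  R_n,bearing = 1·97.01 + 1·216.6 = 313.6 kN → 313.6 / 2 = 157 kN.
Bearing governs: 157 kN.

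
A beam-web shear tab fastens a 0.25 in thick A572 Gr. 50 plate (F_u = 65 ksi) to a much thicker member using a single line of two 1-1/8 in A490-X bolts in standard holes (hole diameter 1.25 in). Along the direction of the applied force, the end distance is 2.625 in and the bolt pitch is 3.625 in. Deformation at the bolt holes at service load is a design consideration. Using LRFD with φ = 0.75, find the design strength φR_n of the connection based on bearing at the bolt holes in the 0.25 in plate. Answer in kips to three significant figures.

Per bolt r_n = 1.2 l_c t F_u ≤ 2.4 d t F_u; upper limit = 2.4 × 1.125 × 0.25 × 65 = 43.87 kips.
Edge bolt: l_c = 2.625 − 1.25/2 = 2 in → 1.2 × 2 × 0.25 × 65 = 39 → r_n = 39 kips.
Interior bolts: l_c = 3.625 − 1.25 = 2.375 in → 1.2 × 2.375 × 0.25 × 65 = 46.31 → r_n = 43.87 kips.
R_n = 1 × 39 + 1 × 43.87 = 82.88 kips.
Design strength φR_n = 0.75 × 82.88 = 62.2 kips.

62.2 kips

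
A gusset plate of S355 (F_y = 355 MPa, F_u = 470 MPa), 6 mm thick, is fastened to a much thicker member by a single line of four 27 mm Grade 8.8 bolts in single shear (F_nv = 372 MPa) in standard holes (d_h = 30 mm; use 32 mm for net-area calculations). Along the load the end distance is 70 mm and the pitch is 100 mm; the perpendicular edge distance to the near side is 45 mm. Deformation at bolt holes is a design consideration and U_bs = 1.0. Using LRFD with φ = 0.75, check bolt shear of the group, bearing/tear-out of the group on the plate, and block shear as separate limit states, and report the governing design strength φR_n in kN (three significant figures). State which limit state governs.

Bolt shear: A_b = π·27²/4 = 572.6 mm²; R_n = 372 × 572.6 × 4 × 1 / 1000 = 852 kN → 0.75 × 852 = 639 kN.
Bearing: edge l_c = 55, r_n = 182.7 kN; interior l_c = 70, r_n = 182.7 kN; R_n = 182.7 + 3·182.7 = 730.9 kN → 548 kN.
Block shear: A_gv = 2220, A_nv = 1548, A_nt = 174 mm²; R_n = min(0.6F_uA_nv, 0.6F_yA_gv) + U_bs·F_u·A_nt = 518.3 kN → 389 kN.
Block shear governs: 389 kN.

389 kN (block shear governs)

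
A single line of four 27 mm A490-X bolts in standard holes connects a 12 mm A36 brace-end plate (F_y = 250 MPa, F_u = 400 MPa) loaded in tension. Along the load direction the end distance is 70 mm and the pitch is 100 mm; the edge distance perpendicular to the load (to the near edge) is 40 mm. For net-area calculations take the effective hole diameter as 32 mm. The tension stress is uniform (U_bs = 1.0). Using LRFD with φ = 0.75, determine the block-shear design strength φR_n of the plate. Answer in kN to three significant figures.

Shear plane L_v = 70 + 3·100 = 370 mm; A_gv = 370 × 12 = 4440 mm².
A_nv = (370 − 3.5·32) × 12 = 3096 mm².
A_nt = (40 − 0.5·32) × 12 = 288 mm².
0.6 F_u A_nv = 743 kN; 0.6 F_y A_gv = 666 kN → shear yielding governs the shear term.
R_n = 666 + 1.0 × 400 × 288 / 1000 = 781.2 kN.
Design strength φR_n = 0.75 × 781.2 = 586 kN.

586 kN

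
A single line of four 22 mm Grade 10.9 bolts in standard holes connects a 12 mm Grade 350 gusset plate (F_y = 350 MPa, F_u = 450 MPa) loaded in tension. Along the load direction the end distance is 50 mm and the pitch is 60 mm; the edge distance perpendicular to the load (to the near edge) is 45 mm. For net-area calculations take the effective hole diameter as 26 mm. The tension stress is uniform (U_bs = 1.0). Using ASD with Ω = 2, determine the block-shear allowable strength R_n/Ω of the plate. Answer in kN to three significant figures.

312 kN

Shear plane L_v = 50 + 3·60 = 230 mm; A_gv = 230 × 12 = 2760 mm².
A_nv = (230 − 3.5·26) × 12 = 1668 mm².
A_nt = (45 − 0.5·26) × 12 = 384 mm².
0.6 F_u A_nv = 450.4 kN; 0.6 F_y A_gv = 579.6 kN → shear rupture governs the shear term.
R_n = 450.4 + 1.0 × 450 × 384 / 1000 = 623.2 kN.
Allowable strength R_n/Ω = 623.2 / 2 = 312 kN.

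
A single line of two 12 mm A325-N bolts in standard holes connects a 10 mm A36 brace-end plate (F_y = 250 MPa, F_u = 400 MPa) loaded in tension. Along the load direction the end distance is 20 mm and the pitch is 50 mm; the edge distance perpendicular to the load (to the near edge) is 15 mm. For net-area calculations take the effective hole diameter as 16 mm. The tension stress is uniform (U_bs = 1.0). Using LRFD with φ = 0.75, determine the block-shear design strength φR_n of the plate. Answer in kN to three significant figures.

99.8 kN

Shear plane L_v = 20 + 1·50 = 70 mm; A_gv = 70 × 10 = 700 mm².
A_nv = (70 − 1.5·16) × 10 = 460 mm².
A_nt = (15 − 0.5·16) × 10 = 70 mm².
0.6 F_u A_nv = 110.4 kN; 0.6 F_y A_gv = 105 kN → shear yielding governs the shear term.
R_n = 105 + 1.0 × 400 × 70 / 1000 = 133 kN.
Design strength φR_n = 0.75 × 133 = 99.8 kN.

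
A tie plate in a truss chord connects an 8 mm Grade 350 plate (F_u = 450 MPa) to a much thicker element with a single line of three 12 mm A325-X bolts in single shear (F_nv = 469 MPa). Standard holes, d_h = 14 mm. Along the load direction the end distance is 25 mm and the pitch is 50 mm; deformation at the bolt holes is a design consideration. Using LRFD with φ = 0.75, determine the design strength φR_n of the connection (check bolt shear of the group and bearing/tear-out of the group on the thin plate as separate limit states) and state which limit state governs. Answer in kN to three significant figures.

119 kN (bolt shear governs)

Bolt shear: A_b = π·12²/4 = 113.1 mm²; R_n = 469 × 113.1 × 3 × 1 / 1000 = 159.1 kN → 0.75 × 159.1 = 119 kN.
Bearing (1.2 l_c t F_u ≤ 2.4 d t F_u): upper limit = 2.4·12·8·450 / 1000 = 103.7 kN.
  Edge l_c = 25 − 14/2 = 18 → r_n = 77.76 kN; interior l_c = 50 − 14 = 36 → r_n = 103.7 kN.
  R_n,bearing = 1·77.76 + 2·103.7 = 285.1 kN → 0.75 × 285.1 = 214 kN.
Bolt shear governs: 119 kN.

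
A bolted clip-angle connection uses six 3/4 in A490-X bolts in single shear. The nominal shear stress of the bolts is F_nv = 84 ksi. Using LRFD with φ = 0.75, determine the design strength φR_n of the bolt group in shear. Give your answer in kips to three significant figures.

A_b = π × 0.75² / 4 = 0.4418 in².
R_n = F_nv · A_b · n · n_s = 84 × 0.4418 × 6 × 1 = 222.7 kips.
Design strength φR_n = 0.75 × 222.7 = 167 kips.

167 kips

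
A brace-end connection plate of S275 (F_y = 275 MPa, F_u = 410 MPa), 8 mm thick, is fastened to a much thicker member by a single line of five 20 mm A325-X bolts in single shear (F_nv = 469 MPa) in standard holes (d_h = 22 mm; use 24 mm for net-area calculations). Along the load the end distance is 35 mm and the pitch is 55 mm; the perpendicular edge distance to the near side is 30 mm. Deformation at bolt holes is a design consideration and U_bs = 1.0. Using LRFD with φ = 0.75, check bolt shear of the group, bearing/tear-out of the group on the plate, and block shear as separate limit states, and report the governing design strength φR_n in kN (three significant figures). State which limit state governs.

Bolt shear: A_b = π·20²/4 = 314.2 mm²; R_n = 469 × 314.2 × 5 × 1 / 1000 = 736.7 kN → 0.75 × 736.7 = 553 kN.
Bearing: edge l_c = 24, r_n = 94.46 kN; interior l_c = 33, r_n = 129.9 kN; R_n = 94.46 + 4·129.9 = 614 kN → 461 kN.
Block shear: A_gv = 2040, A_nv = 1176, A_nt = 144 mm²; R_n = min(0.6F_uA_nv, 0.6F_yA_gv) + U_bs·F_u·A_nt = 348.3 kN → 261 kN.
Block shear governs: 261 kN.

261 kN (block shear governs)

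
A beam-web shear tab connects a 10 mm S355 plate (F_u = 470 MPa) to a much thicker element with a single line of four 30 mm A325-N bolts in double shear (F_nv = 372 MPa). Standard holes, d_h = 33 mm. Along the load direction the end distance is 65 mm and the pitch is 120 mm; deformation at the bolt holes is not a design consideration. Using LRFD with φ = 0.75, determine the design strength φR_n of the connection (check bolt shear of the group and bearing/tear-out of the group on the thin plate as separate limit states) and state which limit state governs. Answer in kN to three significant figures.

1210 kN (bearing governs)

Bolt shear: A_b = π·30²/4 = 706.9 mm²; R_n = 372 × 706.9 × 4 × 2 / 1000 = 2104 kN → 0.75 × 2104 = 1580 kN.
Bearing (1.5 l_c t F_u ≤ 3.0 d t F_u): upper limit = 3.0·30·10·470 / 1000 = 423 kN.
  Edge l_c = 65 − 33/2 = 48.5 → r_n = 341.9 kN; interior l_c = 120 − 33 = 87 → r_n = 423 kN.
  R_n,bearing = 1·341.9 + 3·423 = 1611 kN → 0.75 × 1611 = 1210 kN.
Bearing governs: 1210 kN.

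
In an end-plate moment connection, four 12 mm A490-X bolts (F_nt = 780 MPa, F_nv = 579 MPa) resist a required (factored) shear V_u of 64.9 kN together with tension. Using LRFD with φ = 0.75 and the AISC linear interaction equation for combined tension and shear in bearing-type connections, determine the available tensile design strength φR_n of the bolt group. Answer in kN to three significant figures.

257 kN

A_b = π·12²/4 = 113.1 mm²; f_rv = 64.9 × 1000 / (4 × 113.1) = 143.5 MPa.
F'_nt = 1.3 F_nt − (F_nt / φF_nv) f_rv = 1.3·780 − (780/(0.75·579))·143.5 = 756.3 MPa, capped at F_nt → F'_nt = 756.3 MPa.
R_n = F'_nt · A_b · n = 756.3 × 113.1 × 4 / 1000 = 342.1 kN.
Design strength φR_n = 0.75 × 342.1 = 257 kN.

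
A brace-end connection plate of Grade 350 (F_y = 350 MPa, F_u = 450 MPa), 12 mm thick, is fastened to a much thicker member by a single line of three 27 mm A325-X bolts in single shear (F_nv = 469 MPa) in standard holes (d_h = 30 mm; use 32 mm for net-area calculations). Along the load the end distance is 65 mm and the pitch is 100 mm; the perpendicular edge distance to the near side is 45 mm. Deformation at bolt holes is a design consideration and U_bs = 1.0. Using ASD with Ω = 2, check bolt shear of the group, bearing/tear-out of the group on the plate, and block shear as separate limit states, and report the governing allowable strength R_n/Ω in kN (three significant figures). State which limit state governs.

Bolt shear: A_b = π·27²/4 = 572.6 mm²; R_n = 469 × 572.6 × 3 × 1 / 1000 = 805.6 kN → 805.6 / 2 = 403 kN.
Bearing: edge l_c = 50, r_n = 324 kN; interior l_c = 70, r_n = 349.9 kN; R_n = 324 + 2·349.9 = 1024 kN → 512 kN.
Block shear: A_gv = 3180, A_nv = 2220, A_nt = 348 mm²; R_n = min(0.6F_uA_nv, 0.6F_yA_gv) + U_bs·F_u·A_nt = 756 kN → 378 kN.
Block shear governs: 378 kN.

378 kN (block shear governs)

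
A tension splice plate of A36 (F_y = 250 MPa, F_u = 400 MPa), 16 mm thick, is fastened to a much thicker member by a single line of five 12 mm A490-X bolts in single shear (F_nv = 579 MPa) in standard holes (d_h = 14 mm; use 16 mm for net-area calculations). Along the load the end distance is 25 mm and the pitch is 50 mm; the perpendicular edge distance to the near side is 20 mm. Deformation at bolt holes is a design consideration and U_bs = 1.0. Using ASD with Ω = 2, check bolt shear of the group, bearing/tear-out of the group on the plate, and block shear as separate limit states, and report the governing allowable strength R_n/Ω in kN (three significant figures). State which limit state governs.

164 kN (bolt shear governs)

Bolt shear: A_b = π·12²/4 = 113.1 mm²; R_n = 579 × 113.1 × 5 × 1 / 1000 = 327.4 kN → 327.4 / 2 = 164 kN.
Bearing: edge l_c = 18, r_n = 138.2 kN; interior l_c = 36, r_n = 184.3 kN; R_n = 138.2 + 4·184.3 = 875.5 kN → 438 kN.
Block shear: A_gv = 3600, A_nv = 2448, A_nt = 192 mm²; R_n = min(0.6F_uA_nv, 0.6F_yA_gv) + U_bs·F_u·A_nt = 616.8 kN → 308 kN.
Bolt shear governs: 164 kN.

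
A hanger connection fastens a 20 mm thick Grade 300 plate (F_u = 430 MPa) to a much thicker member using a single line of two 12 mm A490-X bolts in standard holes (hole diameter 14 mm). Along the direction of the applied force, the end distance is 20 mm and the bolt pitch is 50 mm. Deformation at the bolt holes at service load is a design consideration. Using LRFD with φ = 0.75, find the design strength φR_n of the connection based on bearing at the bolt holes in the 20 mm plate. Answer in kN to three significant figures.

286 kN

Per bolt r_n = 1.2 l_c t F_u ≤ 2.4 d t F_u; upper limit = 2.4 × 12 × 20 × 430 / 1000 = 247.7 kN.
Edge bolt: l_c = 20 − 14/2 = 13 mm → 1.2 × 13 × 20 × 430 / 1000 = 134.2 → r_n = 134.2 kN.
Interior bolts: l_c = 50 − 14 = 36 mm → 1.2 × 36 × 20 × 430 / 1000 = 371.5 → r_n = 247.7 kN.
R_n = 1 × 134.2 + 1 × 247.7 = 381.8 kN.
Design strength φR_n = 0.75 × 381.8 = 286 kN.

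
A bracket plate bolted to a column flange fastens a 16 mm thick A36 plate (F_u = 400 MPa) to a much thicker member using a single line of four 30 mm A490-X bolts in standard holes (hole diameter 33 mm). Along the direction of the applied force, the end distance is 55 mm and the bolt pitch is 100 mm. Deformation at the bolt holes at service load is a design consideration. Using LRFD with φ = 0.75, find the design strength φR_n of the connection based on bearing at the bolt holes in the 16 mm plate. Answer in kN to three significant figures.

Per bolt r_n = 1.2 l_c t F_u ≤ 2.4 d t F_u; upper limit = 2.4 × 30 × 16 × 400 / 1000 = 460.8 kN.
Edge bolt: l_c = 55 − 33/2 = 38.5 mm → 1.2 × 38.5 × 16 × 400 / 1000 = 295.7 → r_n = 295.7 kN.
Interior bolts: l_c = 100 − 33 = 67 mm → 1.2 × 67 × 16 × 400 / 1000 = 514.6 → r_n = 460.8 kN.
R_n = 1 × 295.7 + 3 × 460.8 = 1678 kN.
Design strength φR_n = 0.75 × 1678 = 1260 kN.

1260 kN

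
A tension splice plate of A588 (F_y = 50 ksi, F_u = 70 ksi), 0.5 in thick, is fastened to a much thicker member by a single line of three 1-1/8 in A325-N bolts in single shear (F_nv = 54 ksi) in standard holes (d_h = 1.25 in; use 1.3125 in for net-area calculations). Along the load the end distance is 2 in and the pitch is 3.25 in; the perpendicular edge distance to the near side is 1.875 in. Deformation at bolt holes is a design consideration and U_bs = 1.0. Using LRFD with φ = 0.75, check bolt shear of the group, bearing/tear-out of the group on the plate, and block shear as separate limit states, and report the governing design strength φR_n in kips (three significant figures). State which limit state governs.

114 kips (block shear governs)

Bolt shear: A_b = π·1.125²/4 = 0.994 in²; R_n = 54 × 0.994 × 3 × 1 = 161 kips → 0.75 × 161 = 121 kips.
Bearing: edge l_c = 1.375, r_n = 57.75 kips; interior l_c = 2, r_n = 84 kips; R_n = 57.75 + 2·84 = 225.8 kips → 169 kips.
Block shear: A_gv = 4.25, A_nv = 2.609, A_nt = 0.6094 in²; R_n = min(0.6F_uA_nv, 0.6F_yA_gv) + U_bs·F_u·A_nt = 152.2 kips → 114 kips.
Block shear governs: 114 kips.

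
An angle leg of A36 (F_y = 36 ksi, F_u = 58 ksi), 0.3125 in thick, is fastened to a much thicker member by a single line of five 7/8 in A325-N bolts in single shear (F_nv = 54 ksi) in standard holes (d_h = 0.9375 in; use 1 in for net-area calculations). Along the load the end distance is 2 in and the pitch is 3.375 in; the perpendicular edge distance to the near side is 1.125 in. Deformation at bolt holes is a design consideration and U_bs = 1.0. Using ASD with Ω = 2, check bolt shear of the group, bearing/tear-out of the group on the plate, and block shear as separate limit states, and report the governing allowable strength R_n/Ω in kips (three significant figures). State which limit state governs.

Bolt shear: A_b = π·0.875²/4 = 0.6013 in²; R_n = 54 × 0.6013 × 5 × 1 = 162.4 kips → 162.4 / 2 = 81.2 kips.
Bearing: edge l_c = 1.531, r_n = 33.3 kips; interior l_c = 2.438, r_n = 38.06 kips; R_n = 33.3 + 4·38.06 = 185.6 kips → 92.8 kips.
Block shear: A_gv = 4.844, A_nv = 3.438, A_nt = 0.1953 in²; R_n = min(0.6F_uA_nv, 0.6F_yA_gv) + U_bs·F_u·A_nt = 116 kips → 58 kips.
Block shear governs: 58 kips.

58 kips (block shear governs)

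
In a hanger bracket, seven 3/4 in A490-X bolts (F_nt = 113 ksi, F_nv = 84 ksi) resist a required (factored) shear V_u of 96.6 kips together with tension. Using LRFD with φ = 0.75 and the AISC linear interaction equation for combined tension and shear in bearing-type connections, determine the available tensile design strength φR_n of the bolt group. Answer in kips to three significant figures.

211 kips

A_b = π·0.75²/4 = 0.4418 in²; f_rv = 96.6 / (7 × 0.4418) = 31.24 ksi.
F'_nt = 1.3 F_nt − (F_nt / φF_nv) f_rv = 1.3·113 − (113/(0.75·84))·31.24 = 90.87 ksi, capped at F_nt → F'_nt = 90.87 ksi.
R_n = F'_nt · A_b · n = 90.87 × 0.4418 × 7 = 281 kips.
Design strength φR_n = 0.75 × 281 = 211 kips.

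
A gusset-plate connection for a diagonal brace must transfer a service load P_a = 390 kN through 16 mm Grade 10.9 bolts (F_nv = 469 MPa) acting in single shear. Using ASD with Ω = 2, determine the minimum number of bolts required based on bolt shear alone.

9 bolts

A_b = π·16²/4 = 201.1 mm².
Per-bolt allowable strength R_n/Ω = 469 × 201.1 × 1 / 1000 / 2 = 47.15 kN.
n ≥ 390 / 47.15 = 8.272 → use 9 bolts.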